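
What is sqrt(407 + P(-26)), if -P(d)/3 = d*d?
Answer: I*sqrt(1621) ≈ 40.262*I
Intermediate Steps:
P(d) = -3*d**2 (P(d) = -3*d*d = -3*d**2)
sqrt(407 + P(-26)) = sqrt(407 - 3*(-26)**2) = sqrt(407 - 3*676) = sqrt(407 - 2028) = sqrt(-1621) = I*sqrt(1621)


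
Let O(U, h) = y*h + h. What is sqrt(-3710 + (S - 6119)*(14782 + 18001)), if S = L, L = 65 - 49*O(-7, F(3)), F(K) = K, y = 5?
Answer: I*sqrt(227386598) ≈ 15079.0*I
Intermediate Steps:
O(U, h) = 6*h (O(U, h) = 5*h + h = 6*h)
L = -817 (L = 65 - 294*3 = 65 - 49*18 = 65 - 882 = -817)
S = -817
sqrt(-3710 + (S - 6119)*(14782 + 18001)) = sqrt(-3710 + (-817 - 6119)*(14782 + 18001)) = sqrt(-3710 - 6936*32783) = sqrt(-3710 - 227382888) = sqrt(-227386598) = I*sqrt(227386598)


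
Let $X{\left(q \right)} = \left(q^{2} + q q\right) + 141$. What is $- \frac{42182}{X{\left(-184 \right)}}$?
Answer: $- \frac{42182}{67853} \approx -0.62167$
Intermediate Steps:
$X{\left(q \right)} = 141 + 2 q^{2}$ ($X{\left(q \right)} = \left(q^{2} + q^{2}\right) + 141 = 2 q^{2} + 141 = 141 + 2 q^{2}$)
$- \frac{42182}{X{\left(-184 \right)}} = - \frac{42182}{141 + 2 \left(-184\right)^{2}} = - \frac{42182}{141 + 2 \cdot 33856} = - \frac{42182}{141 + 67712} = - \frac{42182}{67853}$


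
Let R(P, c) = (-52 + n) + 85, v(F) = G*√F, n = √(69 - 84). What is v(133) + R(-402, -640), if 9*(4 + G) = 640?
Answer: 33 + 604*√133/9 + I*√15 ≈ 806.96 + 3.873*I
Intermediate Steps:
G = 604/9 (G = -4 + (⅑)*640 = -4 + 640/9 = 604/9 ≈ 67.111)
n = I*√15 (n = √(-15) = I*√15 ≈ 3.873*I)
v(F) = 604*√F/9
R(P, c) = 33 + I*√15 (R(P, c) = (-52 + I*√15) + 85 = 33 + I*√15)
v(133) + R(-402, -640) = 604*√133/9 + (33 + I*√15) = 33 + 604*√133/9 + I*√15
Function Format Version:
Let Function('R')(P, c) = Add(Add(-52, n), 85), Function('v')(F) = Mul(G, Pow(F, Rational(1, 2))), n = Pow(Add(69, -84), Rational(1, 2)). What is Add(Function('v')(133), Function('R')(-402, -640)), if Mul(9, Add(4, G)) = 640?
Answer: Add(33, Mul(Rational(604, 9), Pow(133, Rational(1, 2))), Mul(I, Pow(15, Rational(1, 2)))) ≈ Add(806.96, Mul(3.8730, I))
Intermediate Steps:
G = Rational(604, 9) (G = Add(-4, Mul(Rational(1, 9), 640)) = Add(-4, Rational(640, 9)) = Rational(604, 9) ≈ 67.111)
n = Mul(I, Pow(15, Rational(1, 2))) (n = Pow(-15, Rational(1, 2)) = Mul(I, Pow(15, Rational(1, 2))) ≈ Mul(3.8730, I))
Function('v')(F) = Mul(Rational(604, 9), Pow(F, Rational(1, 2)))
Function('R')(P, c) = Add(33, Mul(I, Pow(15, Rational(1, 2)))) (Function('R')(P, c) = Add(Add(-52, Mul(I, Pow(15, Rational(1, 2)))), 85) = Add(33, Mul(I, Pow(15, Rational(1, 2)))))
Add(Function('v')(133), Function('R')(-402, -640)) = Add(Mul(Rational(604, 9), Pow(133, Rational(1, 2))), Add(33, Mul(I, Pow(15, Rational(1, 2))))) = Add(33, Mul(Rational(604, 9), Pow(133, Rational(1, 2))), Mul(I, Pow(15, Rational(1, 2))))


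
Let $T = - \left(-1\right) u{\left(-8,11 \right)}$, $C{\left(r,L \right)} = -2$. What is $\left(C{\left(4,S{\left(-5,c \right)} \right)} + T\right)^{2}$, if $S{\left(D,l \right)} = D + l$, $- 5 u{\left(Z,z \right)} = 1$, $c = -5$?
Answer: $\frac{121}{25} \approx 4.84$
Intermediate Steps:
$u{\left(Z,z \right)} = - \frac{1}{5}$ ($u{\left(Z,z \right)} = \left(- \frac{1}{5}\right) 1 = - \frac{1}{5}$)
$T = - \frac{1}{5}$ ($T = - \frac{\left(-1\right) \left(-1\right)}{5} = \left(-1\right) \frac{1}{5} = - \frac{1}{5} \approx -0.2$)
$\left(C{\left(4,S{\left(-5,c \right)} \right)} + T\right)^{2} = \left(-2 - \frac{1}{5}\right)^{2} = \left(- \frac{11}{5}\right)^{2} = \frac{121}{25}$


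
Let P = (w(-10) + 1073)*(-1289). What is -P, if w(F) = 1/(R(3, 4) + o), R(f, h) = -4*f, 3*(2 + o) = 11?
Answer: 42872140/31 ≈ 1.3830e+6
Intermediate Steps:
o = 5/3 (o = -2 + (⅓)*11 = -2 + 11/3 = 5/3 ≈ 1.6667)
w(F) = -3/31 (w(F) = 1/(-4*3 + 5/3) = 1/(-12 + 5/3) = 1/(-31/3) = -3/31)
P = -42872140/31 (P = (-3/31 + 1073)*(-1289) = (33260/31)*(-1289) = -42872140/31 ≈ -1.3830e+6)
-P = -1*(-42872140/31) = 42872140/31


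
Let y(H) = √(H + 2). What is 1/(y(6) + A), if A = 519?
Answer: 519/269353 - 2*√2/269353 ≈ 0.0019163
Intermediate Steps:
y(H) = √(2 + H)
1/(y(6) + A) = 1/(√(2 + 6) + 519) = 1/(√8 + 519) = 1/(2*√2 + 519) = 1/(519 + 2*√2)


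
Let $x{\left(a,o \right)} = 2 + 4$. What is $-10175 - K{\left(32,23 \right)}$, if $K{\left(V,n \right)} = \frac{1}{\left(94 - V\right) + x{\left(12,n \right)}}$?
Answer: $- \frac{691901}{68} \approx -10175.0$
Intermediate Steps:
$x{\left(a,o \right)} = 6$
$K{\left(V,n \right)} = \frac{1}{100 - V}$ ($K{\left(V,n \right)} = \frac{1}{\left(94 - V\right) + 6} = \frac{1}{100 - V}$)
$-10175 - K{\left(32,23 \right)} = -10175 - \frac{1}{100 - 32} = -10175 - \frac{1}{68} = - \frac{691901}{68}$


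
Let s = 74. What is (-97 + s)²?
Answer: 529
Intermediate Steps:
(-97 + s)² = (-97 + 74)² = (-23)² = 529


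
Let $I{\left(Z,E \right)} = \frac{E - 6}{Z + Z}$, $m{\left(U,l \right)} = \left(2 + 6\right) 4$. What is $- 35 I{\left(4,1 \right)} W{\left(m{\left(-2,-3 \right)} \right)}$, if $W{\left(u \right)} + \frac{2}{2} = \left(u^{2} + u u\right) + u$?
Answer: $\frac{363825}{8} \approx 45478.0$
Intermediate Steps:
$m{\left(U,l \right)} = 32$ ($m{\left(U,l \right)} = 8 \cdot 4 = 32$)
$W{\left(u \right)} = -1 + u + 2 u^{2}$ ($W{\left(u \right)} = -1 + \left(\left(u^{2} + u u\right) + u\right) = -1 + \left(\left(u^{2} + u^{2}\right) + u\right) = -1 + \left(2 u^{2} + u\right) = -1 + \left(u + 2 u^{2}\right) = -1 + u + 2 u^{2}$)
$I{\left(Z,E \right)} = \frac{-6 + E}{2 Z}$
$- 35 I{\left(4,1 \right)} W{\left(m{\left(-2,-3 \right)} \right)} = - 35 \frac{-6 + 1}{2 \cdot 4} \left(-1 + 32 + 2 \cdot 32^{2}\right) = - 35 \cdot \frac{1}{2} \cdot \frac{1}{4} \left(-5\right) \left(-1 + 32 + 2 \cdot 1024\right) = \left(-35\right) \left(- \frac{5}{8}\right) \left(-1 + 32 + 2048\right) = \frac{175}{8} \cdot 2079 = \frac{363825}{8}$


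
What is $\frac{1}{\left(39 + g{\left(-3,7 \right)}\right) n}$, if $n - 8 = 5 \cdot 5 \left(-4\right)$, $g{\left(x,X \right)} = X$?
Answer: $- \frac{1}{4232} \approx -0.00023629$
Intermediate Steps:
$n = -92$ ($n = 8 + 5 \cdot 5 \left(-4\right) = 8 + 25 \left(-4\right) = 8 - 100 = -92$)
$\frac{1}{\left(39 + g{\left(-3,7 \right)}\right) n} = \frac{1}{\left(39 + 7\right) \left(-92\right)} = \frac{1}{46 \left(-92\right)} = \frac{1}{-4232} = - \frac{1}{4232}$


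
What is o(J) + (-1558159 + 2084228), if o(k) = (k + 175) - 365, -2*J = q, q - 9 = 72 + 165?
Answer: 525756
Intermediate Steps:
q = 246 (q = 9 + (72 + 165) = 9 + 237 = 246)
J = -123 (J = -½*246 = -123)
o(k) = -190 + k (o(k) = (175 + k) - 365 = -190 + k)
o(J) + (-1558159 + 2084228) = (-190 - 123) + (-1558159 + 2084228) = -313 + 526069 = 525756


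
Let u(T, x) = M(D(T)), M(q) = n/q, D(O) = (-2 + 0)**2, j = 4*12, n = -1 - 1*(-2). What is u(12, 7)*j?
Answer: 12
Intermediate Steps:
n = 1 (n = -1 + 2 = 1)
j = 48
D(O) = 4 (D(O) = (-2)**2 = 4)
M(q) = 1/q
u(T, x) = 1/4
u(12, 7)*j = (1/4)*48 = 12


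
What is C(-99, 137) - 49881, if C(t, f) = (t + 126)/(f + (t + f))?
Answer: -8729148/175 ≈ -49881.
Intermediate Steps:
C(t, f) = (126 + t)/(t + 2*f) (C(t, f) = (126 + t)/(f + (f + t)) = (126 + t)/(t + 2*f))
C(-99, 137) - 49881 = (126 - 99)/(-99 + 2*137) - 49881 = 27/(-99 + 274) - 49881 = 27/175 - 49881 = -8729148/175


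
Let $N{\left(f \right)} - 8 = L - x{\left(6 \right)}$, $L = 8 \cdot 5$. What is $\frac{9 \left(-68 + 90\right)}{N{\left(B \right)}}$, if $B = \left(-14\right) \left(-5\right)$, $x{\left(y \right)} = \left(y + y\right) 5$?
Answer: $- \frac{33}{2} \approx -16.5$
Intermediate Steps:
$L = 40$
$x{\left(y \right)} = 10 y$ ($x{\left(y \right)} = 2 y 5 = 10 y$)
$B = 70$
$N{\left(f \right)} = -12$ ($N{\left(f \right)} = 8 + \left(40 - 10 \cdot 6\right) = 8 + \left(40 - 60\right) = 8 - 20 = -12$)
$\frac{9 \left(-68 + 90\right)}{N{\left(B \right)}} = \frac{9 \left(-68 + 90\right)}{-12} = 9 \cdot 22 \left(- \frac{1}{12}\right) = 198 \left(- \frac{1}{12}\right) = - \frac{33}{2}$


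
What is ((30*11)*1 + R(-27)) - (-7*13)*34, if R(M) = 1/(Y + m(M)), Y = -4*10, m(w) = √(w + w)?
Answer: 2831628/827 - 3*I*√6/1654 ≈ 3424.0 - 0.0044428*I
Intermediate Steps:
m(w) = √2*√w (m(w) = √(2*w) = √2*√w)
Y = -40
R(M) = 1/(-40 + √2*√M)
((30*11)*1 + R(-27)) - (-7*13)*34 = ((30*11)*1 + 1/(-40 + √2*√(-27))) - (-7*13)*34 = (330*1 + 1/(-40 + √2*(3*I*√3))) - (-91)*34 = (330 + 1/(-40 + 3*I*√6)) - 1*(-3094) = (330 + 1/(-40 + 3*I*√6)) + 3094 = 3424 + 1/(-40 + 3*I*√6)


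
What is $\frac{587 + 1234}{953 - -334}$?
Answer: $\frac{607}{429} \approx 1.4149$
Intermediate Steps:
$\frac{587 + 1234}{953 - -334} = \frac{1821}{953 + 334} = \frac{1821}{1287} = 1821 \cdot \frac{1}{1287} = \frac{607}{429}$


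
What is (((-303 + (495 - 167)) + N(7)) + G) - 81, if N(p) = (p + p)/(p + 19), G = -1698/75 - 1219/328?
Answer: -8721799/106600 ≈ -81.818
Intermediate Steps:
G = -216123/8200 (G = -1698*1/75 - 1219*1/328 = -566/25 - 1219/328 = -216123/8200 ≈ -26.356)
N(p) = 2*p/(19 + p) (N(p) = (2*p)/(19 + p) = 2*p/(19 + p))
(((-303 + (495 - 167)) + N(7)) + G) - 81 = (((-303 + (495 - 167)) + 2*7/(19 + 7)) - 216123/8200) - 81 = (((-303 + 328) + 2*7/26) - 216123/8200) - 81 = ((25 + 2*7*(1/26)) - 216123/8200) - 81 = ((25 + 7/13) - 216123/8200) - 81 = (332/13 - 216123/8200) - 81 = -87199/106600 - 81 = -8721799/106600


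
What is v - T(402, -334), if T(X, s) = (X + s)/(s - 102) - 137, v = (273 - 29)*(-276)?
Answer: -7325546/109 ≈ -67207.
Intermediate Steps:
v = -67344 (v = 244*(-276) = -67344)
T(X, s) = -137 + (X + s)/(-102 + s) (T(X, s) = (X + s)/(-102 + s) - 137 = -137 + (X + s)/(-102 + s))
v - T(402, -334) = -67344 - (13974 + 402 - 136*(-334))/(-102 - 334) = -67344 - (13974 + 402 + 45424)/(-436) = -67344 - (-1)*59800/436 = -67344 - 1*(-14950/109) = -67344 + 14950/109 = -7325546/109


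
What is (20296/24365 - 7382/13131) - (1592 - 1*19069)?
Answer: 5591622360101/319936815 ≈ 17477.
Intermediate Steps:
(20296/24365 - 7382/13131) - (1592 - 1*19069) = (20296*(1/24365) - 7382*1/13131) - (1592 - 19069) = (20296/24365 - 7382/13131) - 1*(-17477) = 86644346/319936815 + 17477 = 5591622360101/319936815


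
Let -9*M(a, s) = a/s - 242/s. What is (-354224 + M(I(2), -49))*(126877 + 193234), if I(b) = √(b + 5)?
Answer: -50005507965886/441 + 320111*√7/441 ≈ -1.1339e+11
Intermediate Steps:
I(b) = √(5 + b)
M(a, s) = 242/(9*s) - a/(9*s) (M(a, s) = -(a/s - 242/s)/9 = -(-242/s + a/s)/9 = 242/(9*s) - a/(9*s))
(-354224 + M(I(2), -49))*(126877 + 193234) = (-354224 + (⅑)*(242 - √(5 + 2))/(-49))*(126877 + 193234) = (-354224 + (⅑)*(-1/49)*(242 - √7))*320111 = (-354224 + (-242/441 + √7/441))*320111 = (-156213026/441 + √7/441)*320111 = -50005507965886/441 + 320111*√7/441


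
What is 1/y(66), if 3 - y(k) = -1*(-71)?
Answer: -1/68 ≈ -0.014706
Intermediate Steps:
y(k) = -68 (y(k) = 3 - (-1)*(-71) = 3 - 1*71 = 3 - 71 = -68)
1/y(66) = 1/(-68) = -1/68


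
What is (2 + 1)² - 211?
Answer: -202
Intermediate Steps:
(2 + 1)² - 211 = 3² - 211 = 9 - 211 = -202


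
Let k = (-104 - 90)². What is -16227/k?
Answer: -16227/37636 ≈ -0.43116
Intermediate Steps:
k = 37636 (k = (-194)² = 37636)
-16227/k = -16227/37636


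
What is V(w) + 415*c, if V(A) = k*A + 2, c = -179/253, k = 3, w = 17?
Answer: -60876/253 ≈ -240.62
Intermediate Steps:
c = -179/253 (c = -179*1/253 = -179/253 ≈ -0.70751)
V(A) = 2 + 3*A (V(A) = 3*A + 2 = 2 + 3*A)
V(w) + 415*c = (2 + 3*17) + 415*(-179/253) = (2 + 51) - 74285/253 = 53 - 74285/253 = -60876/253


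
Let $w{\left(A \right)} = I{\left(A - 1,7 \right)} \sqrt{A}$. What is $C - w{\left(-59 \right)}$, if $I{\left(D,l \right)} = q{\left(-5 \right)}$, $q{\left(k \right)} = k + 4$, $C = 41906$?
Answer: $41906 + i \sqrt{59} \approx 41906.0 + 7.6811 i$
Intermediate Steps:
$q{\left(k \right)} = 4 + k$
$I{\left(D,l \right)} = -1$ ($I{\left(D,l \right)} = 4 - 5 = -1$)
$w{\left(A \right)} = - \sqrt{A}$
$C - w{\left(-59 \right)} = 41906 - - \sqrt{-59} = 41906 - - i \sqrt{59} = 41906 + i \sqrt{59}$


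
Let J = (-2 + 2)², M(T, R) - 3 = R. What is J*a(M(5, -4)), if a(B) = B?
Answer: 0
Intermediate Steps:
M(T, R) = 3 + R
J = 0 (J = 0² = 0)
J*a(M(5, -4)) = 0*(3 - 4) = 0*(-1) = 0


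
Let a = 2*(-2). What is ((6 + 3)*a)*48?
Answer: -1728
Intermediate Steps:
a = -4
((6 + 3)*a)*48 = ((6 + 3)*(-4))*48 = (9*(-4))*48 = -36*48 = -1728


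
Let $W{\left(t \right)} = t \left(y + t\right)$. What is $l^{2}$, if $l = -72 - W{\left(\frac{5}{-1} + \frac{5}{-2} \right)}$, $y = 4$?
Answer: $\frac{154449}{16} \approx 9653.1$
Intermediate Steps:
$W{\left(t \right)} = t \left(4 + t\right)$
$l = - \frac{393}{4}$ ($l = -72 - \left(\frac{5}{-1} + \frac{5}{-2}\right) \left(4 + \left(\frac{5}{-1} + \frac{5}{-2}\right)\right) = -72 - \left(5 \left(-1\right) + 5 \left(- \frac{1}{2}\right)\right) \left(4 + \left(5 \left(-1\right) + 5 \left(- \frac{1}{2}\right)\right)\right) = -72 - \left(-5 - \frac{5}{2}\right) \left(4 - \frac{15}{2}\right) = -72 - - \frac{15 \left(4 - \frac{15}{2}\right)}{2} = -72 - \left(- \frac{15}{2}\right) \left(- \frac{7}{2}\right) = -72 - \frac{105}{4} = - \frac{393}{4} \approx -98.25$)
$l^{2} = \left(- \frac{393}{4}\right)^{2} = \frac{154449}{16}$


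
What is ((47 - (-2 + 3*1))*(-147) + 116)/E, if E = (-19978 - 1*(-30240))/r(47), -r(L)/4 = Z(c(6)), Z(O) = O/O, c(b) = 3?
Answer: 13292/5131 ≈ 2.5905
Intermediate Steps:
Z(O) = 1
r(L) = -4 (r(L) = -4*1 = -4)
E = -5131/2 (E = (-19978 - 1*(-30240))/(-4) = (-19978 + 30240)*(-¼) = 10262*(-¼) = -5131/2 ≈ -2565.5)
((47 - (-2 + 3*1))*(-147) + 116)/E = ((47 - (-2 + 3*1))*(-147) + 116)/(-5131/2) = ((47 - (-2 + 3))*(-147) + 116)*(-2/5131) = ((47 - 1*1)*(-147) + 116)*(-2/5131) = ((47 - 1)*(-147) + 116)*(-2/5131) = (46*(-147) + 116)*(-2/5131) = (-6762 + 116)*(-2/5131) = -6646*(-2/5131) = 13292/5131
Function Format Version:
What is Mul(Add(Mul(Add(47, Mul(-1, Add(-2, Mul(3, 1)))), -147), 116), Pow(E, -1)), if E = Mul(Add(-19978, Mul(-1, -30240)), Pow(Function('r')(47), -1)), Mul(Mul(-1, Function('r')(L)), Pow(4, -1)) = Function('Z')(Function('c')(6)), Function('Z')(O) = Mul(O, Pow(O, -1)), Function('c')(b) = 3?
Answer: Rational(13292, 5131) ≈ 2.5905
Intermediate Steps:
Function('Z')(O) = 1
Function('r')(L) = -4 (Function('r')(L) = Mul(-4, 1) = -4)
E = Rational(-5131, 2) (E = Mul(Add(-19978, Mul(-1, -30240)), Pow(-4, -1)) = Mul(Add(-19978, 30240), Rational(-1, 4)) = Mul(10262, Rational(-1, 4)) = Rational(-5131, 2) ≈ -2565.5)
Mul(Add(Mul(Add(47, Mul(-1, Add(-2, Mul(3, 1)))), -147), 116), Pow(E, -1)) = Mul(Add(Mul(Add(47, Mul(-1, Add(-2, Mul(3, 1)))), -147), 116), Pow(Rational(-5131, 2), -1)) = Mul(Add(Mul(Add(47, Mul(-1, Add(-2, 3))), -147), 116), Rational(-2, 5131)) = Mul(Add(Mul(Add(47, Mul(-1, 1)), -147), 116), Rational(-2, 5131)) = Mul(Add(Mul(Add(47, -1), -147), 116), Rational(-2, 5131)) = Mul(Add(Mul(46, -147), 116), Rational(-2, 5131)) = Mul(Add(-6762, 116), Rational(-2, 5131)) = Mul(-6646, Rational(-2, 5131)) = Rational(13292, 5131)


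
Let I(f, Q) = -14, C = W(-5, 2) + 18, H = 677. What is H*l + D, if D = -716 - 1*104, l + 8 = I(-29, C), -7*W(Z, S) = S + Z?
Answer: -15714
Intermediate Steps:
W(Z, S) = -S/7 - Z/7 (W(Z, S) = -(S + Z)/7 = -S/7 - Z/7)
C = 129/7 (C = (-⅐*2 - ⅐*(-5)) + 18 = (-2/7 + 5/7) + 18 = 3/7 + 18 = 129/7 ≈ 18.429)
l = -22 (l = -8 - 14 = -22)
D = -820 (D = -716 - 104 = -820)
H*l + D = 677*(-22) - 820 = -14894 - 820 = -15714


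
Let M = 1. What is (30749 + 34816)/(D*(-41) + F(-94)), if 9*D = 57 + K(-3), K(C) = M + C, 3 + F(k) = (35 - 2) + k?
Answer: -590085/2831 ≈ -208.44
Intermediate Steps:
F(k) = 30 + k (F(k) = -3 + ((35 - 2) + k) = -3 + (33 + k) = 30 + k)
K(C) = 1 + C
D = 55/9 (D = (57 + (1 - 3))/9 = (57 - 2)/9 = (⅑)*55 = 55/9 ≈ 6.1111)
(30749 + 34816)/(D*(-41) + F(-94)) = (30749 + 34816)/((55/9)*(-41) + (30 - 94)) = 65565/(-2255/9 - 64) = 65565/(-2831/9) = 65565*(-9/2831) = -590085/2831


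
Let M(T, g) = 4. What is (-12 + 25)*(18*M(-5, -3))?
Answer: 936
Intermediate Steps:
(-12 + 25)*(18*M(-5, -3)) = (-12 + 25)*(18*4) = 13*72 = 936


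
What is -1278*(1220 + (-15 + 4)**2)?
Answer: -1713798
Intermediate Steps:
-1278*(1220 + (-15 + 4)**2) = -1278*(1220 + (-11)**2) = -1278*(1220 + 121) = -1278*1341 = -1713798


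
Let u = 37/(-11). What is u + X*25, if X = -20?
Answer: -5537/11 ≈ -503.36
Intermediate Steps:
u = -37/11 (u = 37*(-1/11) = -37/11 ≈ -3.3636)
u + X*25 = -37/11 - 20*25 = -37/11 - 500 = -5537/11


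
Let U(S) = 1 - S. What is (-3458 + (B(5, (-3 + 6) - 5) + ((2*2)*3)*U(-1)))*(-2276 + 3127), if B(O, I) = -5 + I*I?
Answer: -2923185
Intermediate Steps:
B(O, I) = -5 + I²
(-3458 + (B(5, (-3 + 6) - 5) + ((2*2)*3)*U(-1)))*(-2276 + 3127) = (-3458 + ((-5 + ((-3 + 6) - 5)²) + ((2*2)*3)*(1 - 1*(-1))))*(-2276 + 3127) = (-3458 + ((-5 + (3 - 5)²) + (4*3)*(1 + 1)))*851 = (-3458 + ((-5 + (-2)²) + 12*2))*851 = (-3458 + ((-5 + 4) + 24))*851 = (-3458 + (-1 + 24))*851 = (-3458 + 23)*851 = -3435*851 = -2923185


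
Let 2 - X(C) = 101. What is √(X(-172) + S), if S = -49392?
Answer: 9*I*√611 ≈ 222.47*I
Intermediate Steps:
X(C) = -99 (X(C) = 2 - 1*101 = 2 - 101 = -99)
√(X(-172) + S) = √(-99 - 49392) = √(-49491) = 9*I*√611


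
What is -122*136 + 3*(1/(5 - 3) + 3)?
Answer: -33163/2 ≈ -16582.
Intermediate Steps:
-122*136 + 3*(1/(5 - 3) + 3) = -16592 + 3*(1/2 + 3) = -16592 + 3*(7/2) = -16592 + 21/2 = -33163/2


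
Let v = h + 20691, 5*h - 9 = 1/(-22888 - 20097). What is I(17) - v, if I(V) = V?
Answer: -4443746314/214925 ≈ -20676.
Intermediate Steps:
h = 386864/214925 (h = 9/5 + 1/(5*(-22888 - 20097)) = 9/5 + (⅕)/(-42985) = 9/5 + (⅕)*(-1/42985) = 9/5 - 1/214925 = 386864/214925 ≈ 1.8000)
v = 4447400039/214925 (v = 386864/214925 + 20691 = 4447400039/214925 ≈ 20693.)
I(17) - v = 17 - 1*4447400039/214925 = 17 - 4447400039/214925 = -4443746314/214925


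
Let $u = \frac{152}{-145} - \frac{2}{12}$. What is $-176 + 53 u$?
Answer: $- \frac{209141}{870} \approx -240.39$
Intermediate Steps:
$u = - \frac{1057}{870}$ ($u = 152 \left(- \frac{1}{145}\right) - \frac{1}{6} = - \frac{152}{145} - \frac{1}{6} = - \frac{1057}{870} \approx -1.2149$)
$-176 + 53 u = -176 + 53 \left(- \frac{1057}{870}\right) = -176 - \frac{56021}{870} = - \frac{209141}{870}$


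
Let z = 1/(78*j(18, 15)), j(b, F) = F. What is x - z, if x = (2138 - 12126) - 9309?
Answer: -22577491/1170 ≈ -19297.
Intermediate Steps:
x = -19297 (x = -9988 - 9309 = -19297)
z = 1/1170 (z = 1/(78*15) = 1/1170 ≈ 0.00085470)
x - z = -19297 - 1*1/1170 = -19297 - 1/1170 = -22577491/1170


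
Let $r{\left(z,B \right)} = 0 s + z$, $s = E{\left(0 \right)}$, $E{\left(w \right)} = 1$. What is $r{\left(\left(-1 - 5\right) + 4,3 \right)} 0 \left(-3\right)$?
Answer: $0$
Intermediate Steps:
$s = 1$
$r{\left(z,B \right)} = z$ ($r{\left(z,B \right)} = 0 \cdot 1 + z = 0 + z = z$)
$r{\left(\left(-1 - 5\right) + 4,3 \right)} 0 \left(-3\right) = \left(\left(-1 - 5\right) + 4\right) 0 \left(-3\right) = \left(-6 + 4\right) 0 \left(-3\right) = \left(-2\right) 0 \left(-3\right) = 0 \left(-3\right) = 0$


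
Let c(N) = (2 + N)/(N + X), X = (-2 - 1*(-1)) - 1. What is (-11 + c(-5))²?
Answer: 5476/49 ≈ 111.76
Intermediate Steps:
X = -2 (X = (-2 + 1) - 1 = -1 - 1 = -2)
c(N) = (2 + N)/(-2 + N) (c(N) = (2 + N)/(N - 2) = (2 + N)/(-2 + N))
(-11 + c(-5))² = (-11 + (2 - 5)/(-2 - 5))² = (-11 - 3/(-7))² = (-11 - ⅐*(-3))² = (-11 + 3/7)² = (-74/7)² = 5476/49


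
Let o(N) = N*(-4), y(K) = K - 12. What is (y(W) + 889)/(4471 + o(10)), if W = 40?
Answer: 131/633 ≈ 0.20695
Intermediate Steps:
y(K) = -12 + K
o(N) = -4*N
(y(W) + 889)/(4471 + o(10)) = ((-12 + 40) + 889)/(4471 - 4*10) = (28 + 889)/(4471 - 40) = 917/4431 = 917*(1/4431) = 131/633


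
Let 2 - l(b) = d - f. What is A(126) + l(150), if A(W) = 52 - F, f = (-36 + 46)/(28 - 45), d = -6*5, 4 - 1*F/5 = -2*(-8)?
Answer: 2438/17 ≈ 143.41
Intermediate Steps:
F = -60 (F = 20 - (-10)*(-8) = 20 - 5*16 = 20 - 80 = -60)
d = -30
f = -10/17 (f = 10/(-17) = 10*(-1/17) = -10/17 ≈ -0.58823)
l(b) = 534/17 (l(b) = 2 - (-30 - 1*(-10/17)) = 2 - (-30 + 10/17) = 2 - 1*(-500/17) = 2 + 500/17 = 534/17)
A(W) = 112 (A(W) = 52 - 1*(-60) = 52 + 60 = 112)
A(126) + l(150) = 112 + 534/17 = 2438/17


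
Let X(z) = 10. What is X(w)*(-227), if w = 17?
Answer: -2270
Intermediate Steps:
X(w)*(-227) = 10*(-227) = -2270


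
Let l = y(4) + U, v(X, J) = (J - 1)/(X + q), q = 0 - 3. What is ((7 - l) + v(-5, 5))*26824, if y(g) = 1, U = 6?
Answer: -13412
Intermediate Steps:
q = -3
v(X, J) = (-1 + J)/(-3 + X) (v(X, J) = (J - 1)/(X - 3) = (-1 + J)/(-3 + X))
l = 7 (l = 1 + 6 = 7)
((7 - l) + v(-5, 5))*26824 = ((7 - 1*7) + (-1 + 5)/(-3 - 5))*26824 = ((7 - 7) + 4/(-8))*26824 = (0 - 1/8*4)*26824 = (0 - 1/2)*26824 = -1/2*26824 = -13412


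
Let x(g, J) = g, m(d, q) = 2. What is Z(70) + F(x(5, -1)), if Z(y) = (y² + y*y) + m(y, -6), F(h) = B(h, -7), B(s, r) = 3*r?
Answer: 9781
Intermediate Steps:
F(h) = -21 (F(h) = 3*(-7) = -21)
Z(y) = 2 + 2*y² (Z(y) = (y² + y*y) + 2 = (y² + y²) + 2 = 2*y² + 2 = 2 + 2*y²)
Z(70) + F(x(5, -1)) = (2 + 2*70²) - 21 = (2 + 2*4900) - 21 = (2 + 9800) - 21 = 9802 - 21 = 9781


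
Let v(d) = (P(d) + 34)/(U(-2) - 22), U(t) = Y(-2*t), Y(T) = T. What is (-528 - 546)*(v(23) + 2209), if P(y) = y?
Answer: -2369065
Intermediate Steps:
U(t) = -2*t
v(d) = -17/9 - d/18 (v(d) = (d + 34)/(-2*(-2) - 22) = (34 + d)/(4 - 22) = (34 + d)/(-18) = (34 + d)*(-1/18) = -17/9 - d/18)
(-528 - 546)*(v(23) + 2209) = (-528 - 546)*((-17/9 - 1/18*23) + 2209) = -1074*((-17/9 - 23/18) + 2209) = -1074*(-19/6 + 2209) = -1074*13235/6 = -2369065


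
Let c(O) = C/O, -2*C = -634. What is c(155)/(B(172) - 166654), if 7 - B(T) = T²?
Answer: -317/30415805 ≈ -1.0422e-5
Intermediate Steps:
B(T) = 7 - T²
C = 317 (C = -½*(-634) = 317)
c(O) = 317/O
c(155)/(B(172) - 166654) = (317/155)/((7 - 1*172²) - 166654) = (317*(1/155))/((7 - 1*29584) - 166654) = 317/(155*((7 - 29584) - 166654)) = 317/(155*(-29577 - 166654)) = (317/155)/(-196231) = (317/155)*(-1/196231) = -317/30415805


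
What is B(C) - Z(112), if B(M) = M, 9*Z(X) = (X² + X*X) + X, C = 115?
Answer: -2685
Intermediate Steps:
Z(X) = X/9 + 2*X²/9 (Z(X) = ((X² + X*X) + X)/9 = ((X² + X²) + X)/9 = (2*X² + X)/9 = (X + 2*X²)/9 = X/9 + 2*X²/9)
B(C) - Z(112) = 115 - 112*(1 + 2*112)/9 = 115 - 112*(1 + 224)/9 = 115 - 112*225/9 = 115 - 1*2800 = 115 - 2800 = -2685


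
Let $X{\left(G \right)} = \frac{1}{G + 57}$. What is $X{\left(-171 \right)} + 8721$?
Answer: $\frac{994193}{114} \approx 8721.0$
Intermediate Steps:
$X{\left(G \right)} = \frac{1}{57 + G}$
$X{\left(-171 \right)} + 8721 = \frac{1}{57 - 171} + 8721 = \frac{1}{-114} + 8721 = - \frac{1}{114} + 8721 = \frac{994193}{114}$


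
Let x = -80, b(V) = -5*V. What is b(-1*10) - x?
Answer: 130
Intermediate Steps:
b(-1*10) - x = -(-5)*10 - 1*(-80) = -5*(-10) + 80 = 50 + 80 = 130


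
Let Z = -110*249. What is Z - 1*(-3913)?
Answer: -23477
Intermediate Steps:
Z = -27390
Z - 1*(-3913) = -27390 - 1*(-3913) = -27390 + 3913 = -23477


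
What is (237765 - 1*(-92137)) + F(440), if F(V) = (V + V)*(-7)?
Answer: 323742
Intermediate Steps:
F(V) = -14*V (F(V) = (2*V)*(-7) = -14*V)
(237765 - 1*(-92137)) + F(440) = (237765 - 1*(-92137)) - 14*440 = (237765 + 92137) - 6160 = 329902 - 6160 = 323742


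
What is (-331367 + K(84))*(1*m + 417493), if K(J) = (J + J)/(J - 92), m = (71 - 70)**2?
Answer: -138352501672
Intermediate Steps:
m = 1 (m = 1**2 = 1)
K(J) = 2*J/(-92 + J) (K(J) = (2*J)/(-92 + J) = 2*J/(-92 + J))
(-331367 + K(84))*(1*m + 417493) = (-331367 + 2*84/(-92 + 84))*(1*1 + 417493) = (-331367 + 2*84/(-8))*(1 + 417493) = (-331367 + 2*84*(-1/8))*417494 = (-331367 - 21)*417494 = -331388*417494 = -138352501672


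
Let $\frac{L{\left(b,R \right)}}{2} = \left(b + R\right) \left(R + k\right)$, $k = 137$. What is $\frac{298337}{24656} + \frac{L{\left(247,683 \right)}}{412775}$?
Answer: $\frac{6430055455}{407095216} \approx 15.795$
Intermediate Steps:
$L{\left(b,R \right)} = 2 \left(137 + R\right) \left(R + b\right)$ ($L{\left(b,R \right)} = 2 \left(b + R\right) \left(R + 137\right) = 2 \left(R + b\right) \left(137 + R\right) = 2 \left(137 + R\right) \left(R + b\right)$)
$\frac{298337}{24656} + \frac{L{\left(247,683 \right)}}{412775} = \frac{298337}{24656} + \frac{2 \cdot 683^{2} + 274 \cdot 683 + 274 \cdot 247 + 2 \cdot 683 \cdot 247}{412775} = 298337 \cdot \frac{1}{24656} + \left(2 \cdot 466489 + 187142 + 67678 + 337402\right) \frac{1}{412775} = \frac{298337}{24656} + \left(932978 + 187142 + 67678 + 337402\right) \frac{1}{412775} = \frac{298337}{24656} + 1525200 \cdot \frac{1}{412775} = \frac{298337}{24656} + \frac{61008}{16511} = \frac{6430055455}{407095216}$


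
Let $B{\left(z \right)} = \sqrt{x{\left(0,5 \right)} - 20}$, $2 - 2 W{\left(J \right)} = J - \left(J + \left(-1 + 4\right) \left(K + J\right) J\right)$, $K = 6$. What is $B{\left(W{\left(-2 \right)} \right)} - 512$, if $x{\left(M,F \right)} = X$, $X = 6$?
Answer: $-512 + i \sqrt{14} \approx -512.0 + 3.7417 i$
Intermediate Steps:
$x{\left(M,F \right)} = 6$
$W{\left(J \right)} = 1 + \frac{J \left(18 + 3 J\right)}{2}$ ($W{\left(J \right)} = 1 - \frac{J - \left(J + \left(-1 + 4\right) \left(6 + J\right) J\right)}{2} = 1 - \frac{J - \left(J + 3 \left(6 + J\right) J\right)}{2} = 1 - \frac{J - \left(J + \left(18 + 3 J\right) J\right)}{2} = 1 - \frac{J - \left(J + J \left(18 + 3 J\right)\right)}{2} = 1 - \frac{\left(-1\right) J \left(18 + 3 J\right)}{2} = 1 + \frac{J \left(18 + 3 J\right)}{2}$)
$B{\left(z \right)} = i \sqrt{14}$ ($B{\left(z \right)} = \sqrt{6 - 20} = \sqrt{-14} = i \sqrt{14}$)
$B{\left(W{\left(-2 \right)} \right)} - 512 = i \sqrt{14} - 512 = -512 + i \sqrt{14}$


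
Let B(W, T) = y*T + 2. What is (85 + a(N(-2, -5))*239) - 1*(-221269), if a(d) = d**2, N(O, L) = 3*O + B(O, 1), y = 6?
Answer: 222310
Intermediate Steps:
B(W, T) = 2 + 6*T (B(W, T) = 6*T + 2 = 2 + 6*T)
N(O, L) = 8 + 3*O (N(O, L) = 3*O + (2 + 6*1) = 3*O + (2 + 6) = 3*O + 8 = 8 + 3*O)
(85 + a(N(-2, -5))*239) - 1*(-221269) = (85 + (8 + 3*(-2))**2*239) - 1*(-221269) = (85 + (8 - 6)**2*239) + 221269 = (85 + 2**2*239) + 221269 = (85 + 4*239) + 221269 = (85 + 956) + 221269 = 1041 + 221269 = 222310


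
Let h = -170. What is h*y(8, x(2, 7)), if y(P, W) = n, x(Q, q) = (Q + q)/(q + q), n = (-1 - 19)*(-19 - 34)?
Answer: -180200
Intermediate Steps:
n = 1060 (n = -20*(-53) = 1060)
x(Q, q) = (Q + q)/(2*q) (x(Q, q) = (Q + q)/((2*q)) = (Q + q)*(1/(2*q)) = (Q + q)/(2*q))
y(P, W) = 1060
h*y(8, x(2, 7)) = -170*1060 = -180200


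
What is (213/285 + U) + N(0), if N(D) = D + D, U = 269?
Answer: 25626/95 ≈ 269.75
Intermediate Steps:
N(D) = 2*D
(213/285 + U) + N(0) = (213/285 + 269) + 2*0 = (213*(1/285) + 269) + 0 = (71/95 + 269) + 0 = 25626/95 + 0 = 25626/95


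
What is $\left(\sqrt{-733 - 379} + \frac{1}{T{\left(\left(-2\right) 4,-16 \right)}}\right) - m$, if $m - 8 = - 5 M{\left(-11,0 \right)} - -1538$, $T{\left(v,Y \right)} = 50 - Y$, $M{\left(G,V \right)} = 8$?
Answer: $- \frac{99395}{66} + 2 i \sqrt{278} \approx -1506.0 + 33.347 i$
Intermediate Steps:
$m = 1506$ ($m = 8 - -1498 = 8 + \left(-40 + 1538\right) = 8 + 1498 = 1506$)
$\left(\sqrt{-733 - 379} + \frac{1}{T{\left(\left(-2\right) 4,-16 \right)}}\right) - m = \left(\sqrt{-733 - 379} + \frac{1}{50 - -16}\right) - 1506 = \left(\sqrt{-1112} + \frac{1}{50 + 16}\right) - 1506 = \left(2 i \sqrt{278} + \frac{1}{66}\right) - 1506 = \left(\frac{1}{66} + 2 i \sqrt{278}\right) - 1506 = - \frac{99395}{66} + 2 i \sqrt{278}$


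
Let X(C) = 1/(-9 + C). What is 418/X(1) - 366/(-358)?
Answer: -598393/179 ≈ -3343.0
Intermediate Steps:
418/X(1) - 366/(-358) = 418/(1/(-9 + 1)) - 366/(-358) = 418/(1/(-8)) - 366*(-1/358) = 418/(-1/8) + 183/179 = 418*(-8) + 183/179 = -3344 + 183/179 = -598393/179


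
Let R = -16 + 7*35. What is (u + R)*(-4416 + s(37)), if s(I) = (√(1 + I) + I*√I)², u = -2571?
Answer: -108376050 - 173308*√1406 ≈ -1.1487e+8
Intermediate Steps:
s(I) = (I^(3/2) + √(1 + I))² (s(I) = (√(1 + I) + I^(3/2))² = (I^(3/2) + √(1 + I))²)
R = 229 (R = -16 + 245 = 229)
(u + R)*(-4416 + s(37)) = (-2571 + 229)*(-4416 + (37^(3/2) + √(1 + 37))²) = -2342*(-4416 + (37*√37 + √38)²) = -2342*(-4416 + (√38 + 37*√37)²) = 10342272 - 2342*(√38 + 37*√37)²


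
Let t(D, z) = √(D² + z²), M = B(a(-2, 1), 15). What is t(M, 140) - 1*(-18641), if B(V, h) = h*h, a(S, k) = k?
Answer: 18906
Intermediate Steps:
B(V, h) = h²
M = 225 (M = 15² = 225)
t(M, 140) - 1*(-18641) = √(225² + 140²) - 1*(-18641) = √(50625 + 19600) + 18641 = √70225 + 18641 = 265 + 18641 = 18906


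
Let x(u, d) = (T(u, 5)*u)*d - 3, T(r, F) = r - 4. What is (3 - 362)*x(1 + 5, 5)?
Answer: -20463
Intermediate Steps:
T(r, F) = -4 + r
x(u, d) = -3 + d*u*(-4 + u) (x(u, d) = ((-4 + u)*u)*d - 3 = (u*(-4 + u))*d - 3 = d*u*(-4 + u) - 3 = -3 + d*u*(-4 + u))
(3 - 362)*x(1 + 5, 5) = (3 - 362)*(-3 + 5*(1 + 5)*(-4 + (1 + 5))) = -359*(-3 + 5*6*(-4 + 6)) = -359*(-3 + 5*6*2) = -359*(-3 + 60) = -359*57 = -20463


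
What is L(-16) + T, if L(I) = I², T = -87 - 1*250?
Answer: -81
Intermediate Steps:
T = -337 (T = -87 - 250 = -337)
L(-16) + T = (-16)² - 337 = 256 - 337 = -81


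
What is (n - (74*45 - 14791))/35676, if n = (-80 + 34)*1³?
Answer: 3805/11892 ≈ 0.31996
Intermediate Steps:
n = -46 (n = -46*1 = -46)
(n - (74*45 - 14791))/35676 = (-46 - (74*45 - 14791))/35676 = (-46 - (3330 - 14791))*(1/35676) = (-46 - 1*(-11461))*(1/35676) = (-46 + 11461)*(1/35676) = 11415*(1/35676) = 3805/11892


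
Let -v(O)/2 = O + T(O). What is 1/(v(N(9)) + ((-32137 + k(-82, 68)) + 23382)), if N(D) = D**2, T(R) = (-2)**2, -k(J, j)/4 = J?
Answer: -1/8597 ≈ -0.00011632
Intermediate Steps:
k(J, j) = -4*J
T(R) = 4
v(O) = -8 - 2*O (v(O) = -2*(O + 4) = -2*(4 + O) = -8 - 2*O)
1/(v(N(9)) + ((-32137 + k(-82, 68)) + 23382)) = 1/((-8 - 2*9**2) + ((-32137 - 4*(-82)) + 23382)) = 1/((-8 - 2*81) + ((-32137 + 328) + 23382)) = 1/((-8 - 162) + (-31809 + 23382)) = 1/(-170 - 8427) = 1/(-8597) = -1/8597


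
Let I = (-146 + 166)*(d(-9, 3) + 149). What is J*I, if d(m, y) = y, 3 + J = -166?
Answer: -513760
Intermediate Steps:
J = -169 (J = -3 - 166 = -169)
I = 3040 (I = (-146 + 166)*(3 + 149) = 20*152 = 3040)
J*I = -169*3040 = -513760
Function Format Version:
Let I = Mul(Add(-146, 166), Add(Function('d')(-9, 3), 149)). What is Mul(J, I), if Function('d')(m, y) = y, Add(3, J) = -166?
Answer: -513760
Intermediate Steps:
J = -169 (J = Add(-3, -166) = -169)
I = 3040 (I = Mul(Add(-146, 166), Add(3, 149)) = Mul(20, 152) = 3040)
Mul(J, I) = Mul(-169, 3040) = -513760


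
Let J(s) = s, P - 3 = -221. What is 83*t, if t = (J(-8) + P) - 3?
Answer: -19007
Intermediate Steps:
P = -218 (P = 3 - 221 = -218)
t = -229 (t = (-8 - 218) - 3 = -226 - 3 = -229)
83*t = 83*(-229) = -19007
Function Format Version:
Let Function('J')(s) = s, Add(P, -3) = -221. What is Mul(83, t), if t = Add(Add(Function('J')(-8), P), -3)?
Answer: -19007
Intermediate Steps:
P = -218 (P = Add(3, -221) = -218)
t = -229 (t = Add(Add(-8, -218), -3) = Add(-226, -3) = -229)
Mul(83, t) = Mul(83, -229) = -19007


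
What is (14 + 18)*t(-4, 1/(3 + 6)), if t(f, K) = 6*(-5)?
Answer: -960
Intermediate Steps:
t(f, K) = -30
(14 + 18)*t(-4, 1/(3 + 6)) = (14 + 18)*(-30) = 32*(-30) = -960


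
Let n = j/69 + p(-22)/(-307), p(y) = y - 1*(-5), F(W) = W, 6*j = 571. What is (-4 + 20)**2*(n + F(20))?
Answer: 348709760/63549 ≈ 5487.3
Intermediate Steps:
j = 571/6 (j = (1/6)*571 = 571/6 ≈ 95.167)
p(y) = 5 + y (p(y) = y + 5 = 5 + y)
n = 182335/127098 (n = (571/6)/69 + (5 - 22)/(-307) = (571/6)*(1/69) - 17*(-1/307) = 571/414 + 17/307 = 182335/127098 ≈ 1.4346)
(-4 + 20)**2*(n + F(20)) = (-4 + 20)**2*(182335/127098 + 20) = 16**2*(2724295/127098) = 256*(2724295/127098) = 348709760/63549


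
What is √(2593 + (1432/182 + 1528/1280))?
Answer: √34476279110/3640 ≈ 51.010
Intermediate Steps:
√(2593 + (1432/182 + 1528/1280)) = √(2593 + (1432*(1/182) + 1528*(1/1280))) = √(2593 + (716/91 + 191/160)) = √(2593 + 131941/14560) = √(37886021/14560) = √34476279110/3640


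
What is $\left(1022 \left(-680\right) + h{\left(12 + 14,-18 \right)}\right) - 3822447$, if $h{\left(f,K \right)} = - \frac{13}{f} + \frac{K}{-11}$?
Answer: $- \frac{99382929}{22} \approx -4.5174 \cdot 10^{6}$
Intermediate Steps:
$h{\left(f,K \right)} = - \frac{13}{f} - \frac{K}{11}$ ($h{\left(f,K \right)} = - \frac{13}{f} + K \left(- \frac{1}{11}\right) = - \frac{13}{f} - \frac{K}{11}$)
$\left(1022 \left(-680\right) + h{\left(12 + 14,-18 \right)}\right) - 3822447 = \left(1022 \left(-680\right) - \left(- \frac{18}{11} + \frac{13}{12 + 14}\right)\right) - 3822447 = \left(-694960 + \left(- \frac{13}{26} + \frac{18}{11}\right)\right) - 3822447 = \left(-694960 + \left(\left(-13\right) \frac{1}{26} + \frac{18}{11}\right)\right) - 3822447 = \left(-694960 + \left(- \frac{1}{2} + \frac{18}{11}\right)\right) - 3822447 = \left(-694960 + \frac{25}{22}\right) - 3822447 = - \frac{15289095}{22} - 3822447 = - \frac{99382929}{22}$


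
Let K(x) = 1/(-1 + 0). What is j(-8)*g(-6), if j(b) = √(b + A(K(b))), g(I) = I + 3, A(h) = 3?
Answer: -3*I*√5 ≈ -6.7082*I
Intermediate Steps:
K(x) = -1 (K(x) = 1/(-1) = -1)
g(I) = 3 + I
j(b) = √(3 + b) (j(b) = √(b + 3) = √(3 + b))
j(-8)*g(-6) = √(3 - 8)*(3 - 6) = √(-5)*(-3) = (I*√5)*(-3) = -3*I*√5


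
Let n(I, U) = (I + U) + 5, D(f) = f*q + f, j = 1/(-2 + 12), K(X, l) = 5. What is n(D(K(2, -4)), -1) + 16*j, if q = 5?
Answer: 178/5 ≈ 35.600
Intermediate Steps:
j = 1/10 ≈ 0.10000
D(f) = 6*f (D(f) = f*5 + f = 5*f + f = 6*f)
n(I, U) = 5 + I + U
n(D(K(2, -4)), -1) + 16*j = (5 + 6*5 - 1) + 16*(1/10) = (5 + 30 - 1) + 8/5 = 34 + 8/5 = 178/5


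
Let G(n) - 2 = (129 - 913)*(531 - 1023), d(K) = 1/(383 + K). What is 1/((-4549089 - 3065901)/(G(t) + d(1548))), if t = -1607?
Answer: -744844631/14704545690 ≈ -0.050654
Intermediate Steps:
G(n) = 385730 (G(n) = 2 + (129 - 913)*(531 - 1023) = 2 - 784*(-492) = 2 + 385728 = 385730)
1/((-4549089 - 3065901)/(G(t) + d(1548))) = 1/((-4549089 - 3065901)/(385730 + 1/(383 + 1548))) = 1/(-7614990/(385730 + 1/1931)) = 1/(-7614990/744844631/1931) = 1/(-7614990*1931/744844631) = 1/(-14704545690/744844631) = -744844631/14704545690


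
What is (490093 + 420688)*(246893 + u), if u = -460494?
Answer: -194543732381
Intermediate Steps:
(490093 + 420688)*(246893 + u) = (490093 + 420688)*(246893 - 460494) = 910781*(-213601) = -194543732381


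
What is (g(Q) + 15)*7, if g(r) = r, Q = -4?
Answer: 77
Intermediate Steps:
(g(Q) + 15)*7 = (-4 + 15)*7 = 11*7 = 77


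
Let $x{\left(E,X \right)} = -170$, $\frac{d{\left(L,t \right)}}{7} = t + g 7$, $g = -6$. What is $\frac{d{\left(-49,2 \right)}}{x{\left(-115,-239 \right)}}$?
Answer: $\frac{28}{17} \approx 1.6471$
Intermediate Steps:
$d{\left(L,t \right)} = -294 + 7 t$ ($d{\left(L,t \right)} = 7 \left(t - 42\right) = 7 \left(-42 + t\right) = -294 + 7 t$)
$\frac{d{\left(-49,2 \right)}}{x{\left(-115,-239 \right)}} = \frac{-294 + 7 \cdot 2}{-170} = \left(-294 + 14\right) \left(- \frac{1}{170}\right) = \left(-280\right) \left(- \frac{1}{170}\right) = \frac{28}{17}$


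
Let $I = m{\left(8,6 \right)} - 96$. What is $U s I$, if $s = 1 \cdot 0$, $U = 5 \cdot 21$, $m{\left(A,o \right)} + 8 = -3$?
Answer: $0$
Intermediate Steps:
$m{\left(A,o \right)} = -11$ ($m{\left(A,o \right)} = -8 - 3 = -11$)
$U = 105$
$s = 0$
$I = -107$ ($I = -11 - 96 = -107$)
$U s I = 105 \cdot 0 \left(-107\right) = 0 \left(-107\right) = 0$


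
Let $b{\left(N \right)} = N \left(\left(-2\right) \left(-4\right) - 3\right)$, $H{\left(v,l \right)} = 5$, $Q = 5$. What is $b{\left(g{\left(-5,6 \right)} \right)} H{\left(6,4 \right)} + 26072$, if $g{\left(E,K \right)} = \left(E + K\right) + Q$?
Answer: $26222$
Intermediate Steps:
$g{\left(E,K \right)} = 5 + E + K$ ($g{\left(E,K \right)} = \left(E + K\right) + 5 = 5 + E + K$)
$b{\left(N \right)} = 5 N$ ($b{\left(N \right)} = N \left(8 - 3\right) = N 5 = 5 N$)
$b{\left(g{\left(-5,6 \right)} \right)} H{\left(6,4 \right)} + 26072 = 5 \left(5 - 5 + 6\right) 5 + 26072 = 5 \cdot 6 \cdot 5 + 26072 = 30 \cdot 5 + 26072 = 150 + 26072 = 26222$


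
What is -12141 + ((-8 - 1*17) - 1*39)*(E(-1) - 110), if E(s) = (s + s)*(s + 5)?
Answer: -4589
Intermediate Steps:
E(s) = 2*s*(5 + s) (E(s) = (2*s)*(5 + s) = 2*s*(5 + s))
-12141 + ((-8 - 1*17) - 1*39)*(E(-1) - 110) = -12141 + ((-8 - 1*17) - 1*39)*(2*(-1)*(5 - 1) - 110) = -12141 + ((-8 - 17) - 39)*(2*(-1)*4 - 110) = -12141 + (-25 - 39)*(-8 - 110) = -12141 - 64*(-118) = -12141 + 7552 = -4589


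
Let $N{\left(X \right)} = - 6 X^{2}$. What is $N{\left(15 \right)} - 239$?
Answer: $-1589$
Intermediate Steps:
$N{\left(15 \right)} - 239 = - 6 \cdot 15^{2} - 239 = \left(-6\right) 225 - 239 = -1350 - 239 = -1589$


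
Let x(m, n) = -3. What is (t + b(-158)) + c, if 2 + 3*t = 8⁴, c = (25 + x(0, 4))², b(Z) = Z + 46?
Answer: 5210/3 ≈ 1736.7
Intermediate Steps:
b(Z) = 46 + Z
c = 484 (c = (25 - 3)² = 22² = 484)
t = 4094/3 (t = -⅔ + (⅓)*8⁴ = -⅔ + (⅓)*4096 = -⅔ + 4096/3 = 4094/3 ≈ 1364.7)
(t + b(-158)) + c = (4094/3 + (46 - 158)) + 484 = (4094/3 - 112) + 484 = 3758/3 + 484 = 5210/3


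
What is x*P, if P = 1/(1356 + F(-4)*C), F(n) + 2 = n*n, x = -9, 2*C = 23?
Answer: -9/1517 ≈ -0.0059328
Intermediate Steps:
C = 23/2 (C = (½)*23 = 23/2 ≈ 11.500)
F(n) = -2 + n² (F(n) = -2 + n*n = -2 + n²)
P = 1/1517 (P = 1/(1356 + (-2 + (-4)²)*(23/2)) = 1/(1356 + (-2 + 16)*(23/2)) = 1/(1356 + 14*(23/2)) = 1/(1356 + 161) = 1/1517 ≈ 0.00065920)
x*P = -9*1/1517 = -9/1517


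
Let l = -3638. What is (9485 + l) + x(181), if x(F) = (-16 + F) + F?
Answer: 6193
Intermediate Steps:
x(F) = -16 + 2*F
(9485 + l) + x(181) = (9485 - 3638) + (-16 + 2*181) = 5847 + (-16 + 362) = 5847 + 346 = 6193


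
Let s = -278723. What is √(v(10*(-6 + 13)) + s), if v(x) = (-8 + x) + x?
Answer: I*√278591 ≈ 527.82*I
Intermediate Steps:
v(x) = -8 + 2*x
√(v(10*(-6 + 13)) + s) = √((-8 + 2*(10*(-6 + 13))) - 278723) = √((-8 + 2*(10*7)) - 278723) = √((-8 + 2*70) - 278723) = √((-8 + 140) - 278723) = √(132 - 278723) = √(-278591) = I*√278591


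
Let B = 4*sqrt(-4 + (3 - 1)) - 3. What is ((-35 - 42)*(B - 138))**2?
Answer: 117684721 - 6687912*I*sqrt(2) ≈ 1.1768e+8 - 9.4581e+6*I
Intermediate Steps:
B = -3 + 4*I*sqrt(2) (B = 4*sqrt(-4 + 2) - 3 = 4*sqrt(-2) - 3 = 4*(I*sqrt(2)) - 3 = 4*I*sqrt(2) - 3 = -3 + 4*I*sqrt(2) ≈ -3.0 + 5.6569*I)
((-35 - 42)*(B - 138))**2 = ((-35 - 42)*((-3 + 4*I*sqrt(2)) - 138))**2 = (-77*(-141 + 4*I*sqrt(2)))**2 = (10857 - 308*I*sqrt(2))**2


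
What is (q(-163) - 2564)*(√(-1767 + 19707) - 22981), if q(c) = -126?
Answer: 61818890 - 5380*√4485 ≈ 6.1459e+7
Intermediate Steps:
(q(-163) - 2564)*(√(-1767 + 19707) - 22981) = (-126 - 2564)*(√(-1767 + 19707) - 22981) = -2690*(√17940 - 22981) = -2690*(2*√4485 - 22981) = -2690*(-22981 + 2*√4485) = 61818890 - 5380*√4485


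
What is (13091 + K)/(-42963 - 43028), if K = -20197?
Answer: 7106/85991 ≈ 0.082637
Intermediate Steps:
(13091 + K)/(-42963 - 43028) = (13091 - 20197)/(-42963 - 43028) = -7106/(-85991) = -7106*(-1/85991) = 7106/85991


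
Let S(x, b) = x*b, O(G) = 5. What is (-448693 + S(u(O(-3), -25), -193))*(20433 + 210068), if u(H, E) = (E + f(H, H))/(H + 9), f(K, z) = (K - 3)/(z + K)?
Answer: -3617088306789/35 ≈ -1.0335e+11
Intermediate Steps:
f(K, z) = (-3 + K)/(K + z)
u(H, E) = (E + (-3 + H)/(2*H))/(9 + H) (u(H, E) = (E + (-3 + H)/(H + H))/(H + 9) = (E + (-3 + H)/((2*H)))/(9 + H) = (E + (1/(2*H))*(-3 + H))/(9 + H) = (E + (-3 + H)/(2*H))/(9 + H))
S(x, b) = b*x
(-448693 + S(u(O(-3), -25), -193))*(20433 + 210068) = (-448693 - 193*(-3 + 5 + 2*(-25)*5)/(2*5*(9 + 5)))*(20433 + 210068) = (-448693 - 193*(-3 + 5 - 250)/(2*5*14))*230501 = (-448693 - 193*(-248)/(2*5*14))*230501 = (-448693 - 193*(-62/35))*230501 = (-448693 + 11966/35)*230501 = -15692289/35*230501 = -3617088306789/35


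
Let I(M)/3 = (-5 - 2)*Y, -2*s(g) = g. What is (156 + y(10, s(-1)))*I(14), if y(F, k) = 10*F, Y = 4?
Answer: -21504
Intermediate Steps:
s(g) = -g/2
I(M) = -84 (I(M) = 3*((-5 - 2)*4) = 3*(-7*4) = 3*(-28) = -84)
(156 + y(10, s(-1)))*I(14) = (156 + 10*10)*(-84) = (156 + 100)*(-84) = 256*(-84) = -21504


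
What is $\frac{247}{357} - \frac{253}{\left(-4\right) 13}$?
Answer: $\frac{103165}{18564} \approx 5.5573$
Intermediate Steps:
$\frac{247}{357} - \frac{253}{\left(-4\right) 13} = 247 \cdot \frac{1}{357} - \frac{253}{-52} = \frac{247}{357} - - \frac{253}{52} = \frac{247}{357} + \frac{253}{52} = \frac{103165}{18564}$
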